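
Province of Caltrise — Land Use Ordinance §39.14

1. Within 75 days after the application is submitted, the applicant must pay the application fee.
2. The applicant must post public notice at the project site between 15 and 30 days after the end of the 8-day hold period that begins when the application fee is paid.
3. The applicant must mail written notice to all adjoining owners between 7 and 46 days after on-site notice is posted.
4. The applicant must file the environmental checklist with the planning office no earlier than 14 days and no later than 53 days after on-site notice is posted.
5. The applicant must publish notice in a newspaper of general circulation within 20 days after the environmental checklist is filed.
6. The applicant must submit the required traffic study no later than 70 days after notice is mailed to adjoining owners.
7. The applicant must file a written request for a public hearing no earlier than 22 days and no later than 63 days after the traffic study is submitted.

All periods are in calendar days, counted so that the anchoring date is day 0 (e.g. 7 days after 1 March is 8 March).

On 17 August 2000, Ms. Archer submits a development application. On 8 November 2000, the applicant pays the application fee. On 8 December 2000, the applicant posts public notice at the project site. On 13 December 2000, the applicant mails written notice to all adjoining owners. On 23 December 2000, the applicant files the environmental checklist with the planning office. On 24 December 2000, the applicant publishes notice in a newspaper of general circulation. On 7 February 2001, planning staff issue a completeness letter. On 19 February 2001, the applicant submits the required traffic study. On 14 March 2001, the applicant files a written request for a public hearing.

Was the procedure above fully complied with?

(1) due by 17 August 2000 + 75 days = 31 October 2000; not done until 8 November 2000, 8 days after the deadline.
Later steps need not be reached.

No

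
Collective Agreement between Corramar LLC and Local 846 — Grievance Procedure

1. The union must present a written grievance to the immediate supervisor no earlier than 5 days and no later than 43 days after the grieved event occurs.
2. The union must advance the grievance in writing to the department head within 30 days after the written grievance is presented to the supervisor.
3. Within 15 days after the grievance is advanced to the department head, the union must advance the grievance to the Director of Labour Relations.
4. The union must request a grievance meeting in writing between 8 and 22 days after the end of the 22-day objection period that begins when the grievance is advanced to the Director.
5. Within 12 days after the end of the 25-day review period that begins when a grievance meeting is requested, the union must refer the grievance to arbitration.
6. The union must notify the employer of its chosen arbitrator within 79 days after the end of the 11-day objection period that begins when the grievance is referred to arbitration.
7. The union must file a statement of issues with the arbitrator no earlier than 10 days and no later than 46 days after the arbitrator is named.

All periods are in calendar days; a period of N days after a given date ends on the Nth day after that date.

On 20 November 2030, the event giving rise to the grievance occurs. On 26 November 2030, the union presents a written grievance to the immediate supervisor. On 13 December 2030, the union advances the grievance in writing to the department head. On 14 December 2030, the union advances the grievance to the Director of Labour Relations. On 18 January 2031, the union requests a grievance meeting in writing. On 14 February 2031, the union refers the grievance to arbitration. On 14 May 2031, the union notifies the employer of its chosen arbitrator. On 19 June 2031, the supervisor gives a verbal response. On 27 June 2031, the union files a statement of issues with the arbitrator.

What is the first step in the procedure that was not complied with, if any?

Step 1: the window is 5–43 days after 20 November 2030 (when the grieved event occurs), so 25 November 2030 through 2 January 2031; 26 November 2030 falls inside that range.
Step 2: 30 days after 26 November 2030 (when the written grievance is presented to the supervisor) is 26 December 2030; done 13 December 2030 — timely.
Step 3: 15 days after 13 December 2030 (when the grievance is advanced to the department head) is 28 December 2030; completed 14 December 2030, before the deadline.
Step 4: the window is 8–22 days after 5 January 2031 (end of the 22-day objection period, which began when the grievance is advanced to the Director on 14 December 2030), so 13 January 2031 through 27 January 2031; done 18 January 2031 — within the window.
Step 5: 12 days after 12 February 2031 (end of the 25-day review period, which began when a grievance meeting is requested on 18 January 2031) is 24 February 2031; completed 14 February 2031, before the deadline.
Step 6: 79 days after 25 February 2031 (end of the 11-day objection period, which began when the grievance is referred to arbitration on 14 February 2031) is 15 May 2031; completed 14 May 2031, before the deadline.
Step 7: the window is 10–46 days after 14 May 2031 (when the arbitrator is named), so 24 May 2031 through 29 June 2031; done 27 June 2031, which is between those dates.

None — every step was satisfied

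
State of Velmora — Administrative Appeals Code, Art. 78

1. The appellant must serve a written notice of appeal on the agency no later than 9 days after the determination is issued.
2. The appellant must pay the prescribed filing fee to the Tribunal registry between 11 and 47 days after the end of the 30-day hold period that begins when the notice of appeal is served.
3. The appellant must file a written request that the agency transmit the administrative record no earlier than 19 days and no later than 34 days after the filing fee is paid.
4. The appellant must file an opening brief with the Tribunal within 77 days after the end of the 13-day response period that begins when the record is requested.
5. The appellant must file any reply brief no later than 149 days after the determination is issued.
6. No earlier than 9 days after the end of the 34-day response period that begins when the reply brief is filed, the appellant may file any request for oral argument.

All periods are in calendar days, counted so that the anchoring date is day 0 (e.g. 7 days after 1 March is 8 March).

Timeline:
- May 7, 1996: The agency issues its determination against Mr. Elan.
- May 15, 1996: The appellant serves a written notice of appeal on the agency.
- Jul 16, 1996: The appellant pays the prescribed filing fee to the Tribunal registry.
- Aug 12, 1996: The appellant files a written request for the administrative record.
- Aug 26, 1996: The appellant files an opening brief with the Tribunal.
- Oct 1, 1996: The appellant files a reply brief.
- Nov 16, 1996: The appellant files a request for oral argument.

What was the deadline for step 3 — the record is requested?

Aug 19, 1996

Step 3 runs from Jul 16, 1996, when the filing fee is paid. The window is 19–34 days after Jul 16, 1996; it closes on Aug 19, 1996.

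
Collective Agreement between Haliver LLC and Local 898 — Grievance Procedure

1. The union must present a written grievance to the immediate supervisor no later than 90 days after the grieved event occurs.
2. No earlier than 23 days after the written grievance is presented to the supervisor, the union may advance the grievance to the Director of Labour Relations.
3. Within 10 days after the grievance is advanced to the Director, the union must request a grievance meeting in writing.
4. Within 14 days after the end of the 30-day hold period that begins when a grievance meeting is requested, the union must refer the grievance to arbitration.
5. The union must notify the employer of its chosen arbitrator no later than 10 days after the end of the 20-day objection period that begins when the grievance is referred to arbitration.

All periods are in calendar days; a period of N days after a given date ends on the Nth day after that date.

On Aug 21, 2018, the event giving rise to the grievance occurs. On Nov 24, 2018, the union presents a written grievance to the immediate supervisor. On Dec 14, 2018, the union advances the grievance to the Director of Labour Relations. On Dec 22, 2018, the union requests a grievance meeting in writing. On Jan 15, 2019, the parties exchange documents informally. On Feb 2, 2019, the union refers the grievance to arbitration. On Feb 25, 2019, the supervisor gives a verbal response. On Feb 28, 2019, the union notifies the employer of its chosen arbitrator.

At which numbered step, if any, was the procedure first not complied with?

Step 1

Step 1: 90 days after Aug 21, 2018 (when the grieved event occurs) is Nov 19, 2018; done Nov 24, 2018 — 5 days late.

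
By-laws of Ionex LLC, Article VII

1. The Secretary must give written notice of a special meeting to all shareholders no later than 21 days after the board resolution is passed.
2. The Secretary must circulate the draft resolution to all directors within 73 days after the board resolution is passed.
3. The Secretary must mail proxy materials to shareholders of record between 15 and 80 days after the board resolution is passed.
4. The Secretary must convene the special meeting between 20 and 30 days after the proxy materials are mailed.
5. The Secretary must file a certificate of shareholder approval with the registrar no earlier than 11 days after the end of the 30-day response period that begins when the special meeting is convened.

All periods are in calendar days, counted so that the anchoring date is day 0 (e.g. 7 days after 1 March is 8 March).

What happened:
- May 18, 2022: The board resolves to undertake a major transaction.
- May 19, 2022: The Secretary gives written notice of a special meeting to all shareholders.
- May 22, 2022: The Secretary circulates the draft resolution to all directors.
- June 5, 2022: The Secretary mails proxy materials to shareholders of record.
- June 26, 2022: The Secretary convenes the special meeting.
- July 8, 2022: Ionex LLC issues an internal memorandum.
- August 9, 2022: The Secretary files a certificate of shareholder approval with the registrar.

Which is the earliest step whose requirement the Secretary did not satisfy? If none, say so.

None — every step was satisfied

Step 1 — counting 21 days from May 18, 2022 (when the board resolution is passed) gives a deadline of June 8, 2022; done May 19, 2022 — timely.
Step 2 — counting 73 days from May 18, 2022 (when the board resolution is passed) gives a deadline of July 30, 2022; May 22, 2022 is within that limit.
Step 3 — 15 and 80 days from May 18, 2022 (when the board resolution is passed) are June 2, 2022 and August 6, 2022 respectively; June 5, 2022 falls inside that range.
Step 4 — 20 and 30 days from June 5, 2022 (when the proxy materials are mailed) are June 25, 2022 and July 5, 2022 respectively; June 26, 2022 falls inside that range.
Step 5 — must wait 11 days from July 26, 2022 (end of the 30-day response period, which began when the special meeting is convened on June 26, 2022), so not before August 6, 2022; done August 9, 2022 — permitted.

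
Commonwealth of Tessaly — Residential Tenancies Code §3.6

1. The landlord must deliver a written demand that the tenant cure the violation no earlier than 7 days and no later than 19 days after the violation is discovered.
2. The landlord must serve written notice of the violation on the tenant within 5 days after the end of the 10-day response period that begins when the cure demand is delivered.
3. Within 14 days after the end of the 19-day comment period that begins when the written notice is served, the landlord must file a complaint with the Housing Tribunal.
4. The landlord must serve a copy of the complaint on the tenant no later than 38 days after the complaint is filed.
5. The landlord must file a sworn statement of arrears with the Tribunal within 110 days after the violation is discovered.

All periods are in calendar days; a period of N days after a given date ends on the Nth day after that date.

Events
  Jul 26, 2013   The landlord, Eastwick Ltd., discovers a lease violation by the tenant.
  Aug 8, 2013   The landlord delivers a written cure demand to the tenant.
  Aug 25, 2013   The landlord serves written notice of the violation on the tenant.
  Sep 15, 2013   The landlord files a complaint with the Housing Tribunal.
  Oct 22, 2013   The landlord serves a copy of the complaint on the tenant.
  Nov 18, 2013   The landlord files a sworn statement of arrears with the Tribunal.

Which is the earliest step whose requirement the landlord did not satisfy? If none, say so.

Step 1: the window is 7–19 days after Jul 26, 2013 (when the violation is discovered), so Aug 2, 2013 through Aug 14, 2013; done Aug 8, 2013, which is between those dates.
Step 2: 5 days after Aug 18, 2013 (end of the 10-day response period, which began when the cure demand is delivered on Aug 8, 2013) is Aug 23, 2013; Aug 25, 2013 misses that deadline by 2 days.

Step 2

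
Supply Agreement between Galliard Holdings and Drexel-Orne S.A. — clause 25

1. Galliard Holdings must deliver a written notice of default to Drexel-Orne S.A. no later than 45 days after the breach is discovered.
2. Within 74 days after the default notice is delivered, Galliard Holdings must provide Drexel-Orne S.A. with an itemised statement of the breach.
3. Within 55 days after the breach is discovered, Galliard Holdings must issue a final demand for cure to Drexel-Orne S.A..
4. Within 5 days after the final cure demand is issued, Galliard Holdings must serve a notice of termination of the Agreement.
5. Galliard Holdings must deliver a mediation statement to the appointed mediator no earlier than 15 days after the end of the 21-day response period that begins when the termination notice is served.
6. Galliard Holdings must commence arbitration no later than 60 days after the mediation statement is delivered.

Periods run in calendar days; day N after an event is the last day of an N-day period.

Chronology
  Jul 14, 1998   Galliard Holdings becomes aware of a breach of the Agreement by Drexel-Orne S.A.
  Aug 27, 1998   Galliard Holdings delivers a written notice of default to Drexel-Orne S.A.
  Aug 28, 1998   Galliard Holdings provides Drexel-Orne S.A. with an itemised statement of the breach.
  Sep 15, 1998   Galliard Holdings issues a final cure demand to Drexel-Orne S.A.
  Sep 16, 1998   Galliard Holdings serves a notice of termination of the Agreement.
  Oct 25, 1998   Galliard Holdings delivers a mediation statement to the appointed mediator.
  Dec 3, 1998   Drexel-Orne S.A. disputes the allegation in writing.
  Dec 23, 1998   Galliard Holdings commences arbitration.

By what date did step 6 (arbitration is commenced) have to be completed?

Dec 24, 1998

Step 6 runs from Oct 25, 1998, when the mediation statement is delivered. 60 days after Oct 25, 1998 is Dec 24, 1998.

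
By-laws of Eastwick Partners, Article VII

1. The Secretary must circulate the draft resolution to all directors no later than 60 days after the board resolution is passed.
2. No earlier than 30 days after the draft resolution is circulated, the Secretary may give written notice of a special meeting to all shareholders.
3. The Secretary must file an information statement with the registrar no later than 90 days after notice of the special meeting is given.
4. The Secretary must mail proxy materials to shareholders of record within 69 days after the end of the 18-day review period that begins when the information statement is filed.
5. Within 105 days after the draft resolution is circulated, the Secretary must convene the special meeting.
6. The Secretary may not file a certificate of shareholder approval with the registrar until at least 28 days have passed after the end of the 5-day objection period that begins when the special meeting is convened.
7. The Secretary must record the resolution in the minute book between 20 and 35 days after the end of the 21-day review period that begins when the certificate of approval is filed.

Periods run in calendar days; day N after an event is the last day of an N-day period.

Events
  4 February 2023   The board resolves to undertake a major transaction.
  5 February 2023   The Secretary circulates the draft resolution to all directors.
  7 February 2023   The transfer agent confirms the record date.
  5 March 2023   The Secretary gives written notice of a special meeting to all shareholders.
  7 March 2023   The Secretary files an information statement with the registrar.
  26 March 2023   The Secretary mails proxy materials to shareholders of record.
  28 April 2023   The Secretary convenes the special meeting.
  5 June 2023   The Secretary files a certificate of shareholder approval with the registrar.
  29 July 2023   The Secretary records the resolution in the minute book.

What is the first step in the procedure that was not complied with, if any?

Step 2

(1) due by 4 February 2023 + 60 days = 5 April 2023; done 5 February 2023 — timely.
(2) permitted from 5 February 2023 + 30 days = 7 March 2023 onward; 5 March 2023 is 2 days before the earliest permitted date.
The analysis stops there.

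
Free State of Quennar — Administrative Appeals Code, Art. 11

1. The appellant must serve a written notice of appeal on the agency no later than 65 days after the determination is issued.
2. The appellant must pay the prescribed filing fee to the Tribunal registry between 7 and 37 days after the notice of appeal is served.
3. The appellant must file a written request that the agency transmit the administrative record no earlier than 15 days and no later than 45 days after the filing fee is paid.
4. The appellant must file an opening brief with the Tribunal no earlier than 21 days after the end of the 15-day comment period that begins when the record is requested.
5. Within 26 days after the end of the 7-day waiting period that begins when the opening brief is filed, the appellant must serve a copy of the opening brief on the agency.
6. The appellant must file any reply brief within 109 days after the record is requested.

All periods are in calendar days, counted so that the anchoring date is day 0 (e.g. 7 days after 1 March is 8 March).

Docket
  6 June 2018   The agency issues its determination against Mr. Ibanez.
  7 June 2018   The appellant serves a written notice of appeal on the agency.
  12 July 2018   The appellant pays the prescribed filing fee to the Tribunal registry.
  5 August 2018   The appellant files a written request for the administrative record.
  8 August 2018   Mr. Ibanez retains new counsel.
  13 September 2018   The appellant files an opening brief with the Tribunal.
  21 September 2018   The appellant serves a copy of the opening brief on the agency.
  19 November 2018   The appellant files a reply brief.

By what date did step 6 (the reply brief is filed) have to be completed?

22 November 2018

Step 6 runs from 5 August 2018, when the record is requested. 109 days after 5 August 2018 is 22 November 2018.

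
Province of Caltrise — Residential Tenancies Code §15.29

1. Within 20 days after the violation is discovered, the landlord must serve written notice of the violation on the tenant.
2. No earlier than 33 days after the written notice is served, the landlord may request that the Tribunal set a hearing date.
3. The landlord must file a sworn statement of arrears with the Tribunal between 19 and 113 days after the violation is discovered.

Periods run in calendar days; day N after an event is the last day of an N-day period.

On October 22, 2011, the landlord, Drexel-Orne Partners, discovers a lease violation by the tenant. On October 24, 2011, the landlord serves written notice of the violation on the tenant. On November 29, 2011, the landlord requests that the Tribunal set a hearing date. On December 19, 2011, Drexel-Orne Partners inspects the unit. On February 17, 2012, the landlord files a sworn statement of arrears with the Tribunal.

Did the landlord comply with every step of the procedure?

No

Step 1 — counting 20 days from October 22, 2011 (when the violation is discovered) gives a deadline of November 11, 2011; October 24, 2011 is within that limit.
Step 2 — must wait 33 days from October 24, 2011 (when the written notice is served), so not before November 26, 2011; done November 29, 2011 — permitted.
Step 3 — 19 and 113 days from October 22, 2011 (when the violation is discovered) are November 10, 2011 and February 12, 2012 respectively; February 17, 2012 is 5 days past the end of the window.
The procedure was therefore not followed at step 3.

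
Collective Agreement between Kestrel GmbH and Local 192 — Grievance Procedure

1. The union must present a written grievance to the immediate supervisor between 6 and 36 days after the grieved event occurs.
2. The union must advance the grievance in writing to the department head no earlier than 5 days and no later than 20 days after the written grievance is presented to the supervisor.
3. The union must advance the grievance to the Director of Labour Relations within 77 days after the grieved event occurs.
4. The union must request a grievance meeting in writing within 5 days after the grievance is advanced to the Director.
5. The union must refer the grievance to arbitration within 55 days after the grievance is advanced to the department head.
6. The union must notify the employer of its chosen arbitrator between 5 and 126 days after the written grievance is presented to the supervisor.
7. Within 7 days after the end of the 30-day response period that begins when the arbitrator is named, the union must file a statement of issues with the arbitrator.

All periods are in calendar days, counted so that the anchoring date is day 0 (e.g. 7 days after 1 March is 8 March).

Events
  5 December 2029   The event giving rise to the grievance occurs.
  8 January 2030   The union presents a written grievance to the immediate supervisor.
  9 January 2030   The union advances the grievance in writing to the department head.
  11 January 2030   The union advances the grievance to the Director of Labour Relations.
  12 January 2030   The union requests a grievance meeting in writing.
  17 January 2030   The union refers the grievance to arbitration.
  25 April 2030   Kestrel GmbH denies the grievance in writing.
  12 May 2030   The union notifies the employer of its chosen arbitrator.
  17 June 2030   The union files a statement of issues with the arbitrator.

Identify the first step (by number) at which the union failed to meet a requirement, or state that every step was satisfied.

Step 2

(1) the permitted window runs from 5 December 2029 + 6 = 11 December 2029 to 5 December 2029 + 36 = 10 January 2030; 8 January 2030 falls inside that range.
(2) the permitted window runs from 8 January 2030 + 5 = 13 January 2030 to 8 January 2030 + 20 = 28 January 2030; 9 January 2030 is 4 days too early.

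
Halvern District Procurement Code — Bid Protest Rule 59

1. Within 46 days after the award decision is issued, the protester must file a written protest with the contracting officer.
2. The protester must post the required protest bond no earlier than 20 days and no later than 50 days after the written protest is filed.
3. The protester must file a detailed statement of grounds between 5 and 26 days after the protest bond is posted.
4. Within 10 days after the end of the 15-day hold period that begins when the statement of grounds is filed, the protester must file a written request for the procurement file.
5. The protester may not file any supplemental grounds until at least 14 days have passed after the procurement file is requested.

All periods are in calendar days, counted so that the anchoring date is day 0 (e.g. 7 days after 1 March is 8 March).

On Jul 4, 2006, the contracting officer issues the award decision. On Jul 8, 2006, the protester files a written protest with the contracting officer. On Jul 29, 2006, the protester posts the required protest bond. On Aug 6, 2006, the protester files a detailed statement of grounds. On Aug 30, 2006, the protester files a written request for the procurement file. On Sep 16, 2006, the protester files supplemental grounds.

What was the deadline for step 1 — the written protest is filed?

Step 1 runs from Jul 4, 2006, when the award decision is issued. 46 days after Jul 4, 2006 is Aug 19, 2006.

Aug 19, 2006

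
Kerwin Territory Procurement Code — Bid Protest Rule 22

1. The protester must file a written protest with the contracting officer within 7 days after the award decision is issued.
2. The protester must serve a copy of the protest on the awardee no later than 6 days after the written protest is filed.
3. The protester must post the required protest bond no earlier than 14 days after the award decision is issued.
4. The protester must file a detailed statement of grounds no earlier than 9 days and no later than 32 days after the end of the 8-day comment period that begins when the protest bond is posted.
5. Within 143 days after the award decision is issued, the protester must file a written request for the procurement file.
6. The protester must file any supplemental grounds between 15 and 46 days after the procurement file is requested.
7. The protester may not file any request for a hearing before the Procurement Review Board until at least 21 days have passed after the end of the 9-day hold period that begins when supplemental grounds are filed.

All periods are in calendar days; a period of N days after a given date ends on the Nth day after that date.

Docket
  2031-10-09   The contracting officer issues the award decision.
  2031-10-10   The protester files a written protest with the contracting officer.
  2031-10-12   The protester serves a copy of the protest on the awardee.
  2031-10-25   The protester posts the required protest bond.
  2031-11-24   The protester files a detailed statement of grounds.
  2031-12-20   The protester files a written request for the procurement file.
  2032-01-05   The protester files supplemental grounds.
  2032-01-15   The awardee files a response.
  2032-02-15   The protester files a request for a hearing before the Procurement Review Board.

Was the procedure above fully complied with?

Yes

Step 1 — counting 7 days from 2031-10-09 (when the award decision is issued) gives a deadline of 2031-10-16; 2031-10-10 is within that limit.
Step 2 — counting 6 days from 2031-10-10 (when the written protest is filed) gives a deadline of 2031-10-16; done 2031-10-12 — timely.
Step 3 — must wait 14 days from 2031-10-09 (when the award decision is issued), so not before 2031-10-23; done 2031-10-25, after the minimum wait.
Step 4 — 9 and 32 days from 2031-11-02 (end of the 8-day comment period, which began when the protest bond is posted on 2031-10-25) are 2031-11-11 and 2031-12-04 respectively; done 2031-11-24, which is between those dates.
Step 5 — counting 143 days from 2031-10-09 (when the award decision is issued) gives a deadline of 2032-02-29; 2031-12-20 is within that limit.
Step 6 — 15 and 46 days from 2031-12-20 (when the procurement file is requested) are 2032-01-04 and 2032-02-04 respectively; done 2032-01-05, which is between those dates.
Step 7 — must wait 21 days from 2032-01-14 (end of the 9-day hold period, which began when supplemental grounds are filed on 2032-01-05), so not before 2032-02-04; 2032-02-15 is on or after that date.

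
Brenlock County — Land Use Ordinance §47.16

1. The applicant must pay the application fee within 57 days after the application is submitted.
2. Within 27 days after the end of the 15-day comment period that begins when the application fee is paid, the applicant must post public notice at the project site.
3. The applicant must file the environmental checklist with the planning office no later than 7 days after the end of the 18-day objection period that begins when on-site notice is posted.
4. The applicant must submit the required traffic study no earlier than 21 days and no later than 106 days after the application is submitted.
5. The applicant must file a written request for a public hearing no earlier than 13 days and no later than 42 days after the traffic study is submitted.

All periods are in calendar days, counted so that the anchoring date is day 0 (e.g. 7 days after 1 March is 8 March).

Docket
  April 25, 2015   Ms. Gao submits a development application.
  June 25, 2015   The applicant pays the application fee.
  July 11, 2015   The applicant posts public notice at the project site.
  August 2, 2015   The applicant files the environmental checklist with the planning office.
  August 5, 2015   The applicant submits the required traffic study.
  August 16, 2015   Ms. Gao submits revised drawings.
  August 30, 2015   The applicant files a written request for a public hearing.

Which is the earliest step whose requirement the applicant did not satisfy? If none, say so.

Step 1

Step 1 — counting 57 days from April 25, 2015 (when the application is submitted) gives a deadline of June 21, 2015; not done until June 25, 2015, 4 days after the deadline.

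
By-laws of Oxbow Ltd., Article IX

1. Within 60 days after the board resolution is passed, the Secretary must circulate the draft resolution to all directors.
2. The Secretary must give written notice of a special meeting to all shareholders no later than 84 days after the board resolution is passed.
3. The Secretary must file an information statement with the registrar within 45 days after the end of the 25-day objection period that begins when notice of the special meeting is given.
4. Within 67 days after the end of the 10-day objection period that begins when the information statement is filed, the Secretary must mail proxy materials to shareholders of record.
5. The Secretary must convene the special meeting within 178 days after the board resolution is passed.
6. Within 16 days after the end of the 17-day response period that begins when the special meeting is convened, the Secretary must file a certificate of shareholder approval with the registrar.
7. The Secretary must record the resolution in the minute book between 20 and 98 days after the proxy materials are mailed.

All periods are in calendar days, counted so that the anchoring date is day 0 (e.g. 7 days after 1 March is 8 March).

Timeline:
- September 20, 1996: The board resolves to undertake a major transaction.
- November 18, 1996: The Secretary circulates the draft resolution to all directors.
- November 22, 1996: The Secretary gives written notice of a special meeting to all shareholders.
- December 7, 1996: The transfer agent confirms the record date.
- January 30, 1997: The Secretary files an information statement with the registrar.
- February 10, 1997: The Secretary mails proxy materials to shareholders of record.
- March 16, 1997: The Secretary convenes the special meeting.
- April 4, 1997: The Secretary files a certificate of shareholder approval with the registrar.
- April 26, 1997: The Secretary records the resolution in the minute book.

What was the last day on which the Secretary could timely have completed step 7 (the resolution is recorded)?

May 19, 1997

Step 7 runs from February 10, 1997, when the proxy materials are mailed. The window is 20–98 days after February 10, 1997; it closes on May 19, 1997.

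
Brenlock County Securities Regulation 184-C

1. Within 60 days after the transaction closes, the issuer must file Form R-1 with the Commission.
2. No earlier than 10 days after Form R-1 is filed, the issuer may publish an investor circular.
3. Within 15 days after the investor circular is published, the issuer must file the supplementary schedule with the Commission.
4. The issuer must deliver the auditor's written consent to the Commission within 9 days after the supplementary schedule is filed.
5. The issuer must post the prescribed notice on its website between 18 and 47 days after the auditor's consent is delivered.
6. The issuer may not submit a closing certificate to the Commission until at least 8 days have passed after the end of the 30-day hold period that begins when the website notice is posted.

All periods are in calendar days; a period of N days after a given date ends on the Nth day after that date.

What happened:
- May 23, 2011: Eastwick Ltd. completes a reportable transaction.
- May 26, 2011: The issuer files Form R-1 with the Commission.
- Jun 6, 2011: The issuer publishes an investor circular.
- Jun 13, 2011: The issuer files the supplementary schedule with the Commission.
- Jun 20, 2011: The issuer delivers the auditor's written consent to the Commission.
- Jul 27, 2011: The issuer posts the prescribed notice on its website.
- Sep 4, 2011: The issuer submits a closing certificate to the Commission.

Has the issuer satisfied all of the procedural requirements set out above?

Yes

Step 1: 60 days after May 23, 2011 (when the transaction closes) is Jul 22, 2011; completed May 26, 2011, before the deadline.
Step 2: the earliest permitted date is 10 days after May 26, 2011 (when Form R-1 is filed), i.e. Jun 5, 2011; Jun 6, 2011 is on or after that date.
Step 3: 15 days after Jun 6, 2011 (when the investor circular is published) is Jun 21, 2011; done Jun 13, 2011 — timely.
Step 4: 9 days after Jun 13, 2011 (when the supplementary schedule is filed) is Jun 22, 2011; completed Jun 20, 2011, before the deadline.
Step 5: the window is 18–47 days after Jun 20, 2011 (when the auditor's consent is delivered), so Jul 8, 2011 through Aug 6, 2011; done Jul 27, 2011, which is between those dates.
Step 6: the earliest permitted date is 8 days after Aug 26, 2011 (end of the 30-day hold period, which began when the website notice is posted on Jul 27, 2011), i.e. Sep 3, 2011; done Sep 4, 2011, after the minimum wait.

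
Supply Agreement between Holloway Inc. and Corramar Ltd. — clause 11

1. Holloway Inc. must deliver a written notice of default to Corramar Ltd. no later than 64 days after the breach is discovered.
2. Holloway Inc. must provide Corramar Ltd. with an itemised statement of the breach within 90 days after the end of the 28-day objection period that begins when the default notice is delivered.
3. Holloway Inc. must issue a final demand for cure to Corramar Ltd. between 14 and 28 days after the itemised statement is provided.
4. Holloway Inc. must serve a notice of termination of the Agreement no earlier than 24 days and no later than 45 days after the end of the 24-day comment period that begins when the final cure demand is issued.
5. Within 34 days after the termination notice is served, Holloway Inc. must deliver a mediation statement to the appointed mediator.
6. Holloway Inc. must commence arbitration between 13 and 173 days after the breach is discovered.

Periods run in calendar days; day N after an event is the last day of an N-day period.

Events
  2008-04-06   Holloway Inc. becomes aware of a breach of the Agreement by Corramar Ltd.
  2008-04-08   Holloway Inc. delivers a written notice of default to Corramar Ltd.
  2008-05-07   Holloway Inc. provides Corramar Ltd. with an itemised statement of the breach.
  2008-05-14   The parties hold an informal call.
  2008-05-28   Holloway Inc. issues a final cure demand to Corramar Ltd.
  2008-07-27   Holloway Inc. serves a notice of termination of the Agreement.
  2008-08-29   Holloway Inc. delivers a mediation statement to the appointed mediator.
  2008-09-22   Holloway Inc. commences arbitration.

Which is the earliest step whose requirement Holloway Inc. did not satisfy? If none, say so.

None — every step was satisfied

(1) due by 2008-04-06 + 64 days = 2008-06-09; done 2008-04-08 — timely.
(2) due by 2008-05-06 + 90 days = 2008-08-04; completed 2008-05-07, before the deadline.
(3) the permitted window runs from 2008-05-07 + 14 = 2008-05-21 to 2008-05-07 + 28 = 2008-06-04; done 2008-05-28, which is between those dates.
(4) the permitted window runs from 2008-06-21 + 24 = 2008-07-15 to 2008-06-21 + 45 = 2008-08-05; 2008-07-27 falls inside that range.
(5) due by 2008-07-27 + 34 days = 2008-08-30; done 2008-08-29 — timely.
(6) the permitted window runs from 2008-04-06 + 13 = 2008-04-19 to 2008-04-06 + 173 = 2008-09-26; 2008-09-22 falls inside that range.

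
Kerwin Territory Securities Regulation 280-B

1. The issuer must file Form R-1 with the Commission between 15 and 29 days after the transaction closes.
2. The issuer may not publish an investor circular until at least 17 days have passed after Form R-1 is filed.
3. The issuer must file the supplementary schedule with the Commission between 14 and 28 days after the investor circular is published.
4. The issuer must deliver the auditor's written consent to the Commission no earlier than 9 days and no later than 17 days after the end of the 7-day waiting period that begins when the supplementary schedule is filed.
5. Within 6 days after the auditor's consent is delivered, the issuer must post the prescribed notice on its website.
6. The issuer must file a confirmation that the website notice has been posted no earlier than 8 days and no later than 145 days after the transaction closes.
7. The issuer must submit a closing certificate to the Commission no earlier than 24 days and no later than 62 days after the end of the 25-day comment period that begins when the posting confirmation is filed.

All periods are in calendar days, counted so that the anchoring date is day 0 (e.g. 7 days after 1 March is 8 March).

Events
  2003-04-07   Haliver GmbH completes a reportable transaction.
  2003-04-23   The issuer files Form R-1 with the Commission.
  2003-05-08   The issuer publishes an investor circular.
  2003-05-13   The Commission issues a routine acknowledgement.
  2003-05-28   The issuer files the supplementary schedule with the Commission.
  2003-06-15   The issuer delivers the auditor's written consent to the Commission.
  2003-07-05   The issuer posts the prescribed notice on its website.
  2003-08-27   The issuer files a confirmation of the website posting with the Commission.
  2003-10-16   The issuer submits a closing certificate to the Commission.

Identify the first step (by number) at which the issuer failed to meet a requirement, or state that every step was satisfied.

Step 1: the window is 15–29 days after 2003-04-07 (when the transaction closes), so 2003-04-22 through 2003-05-06; done 2003-04-23 — within the window.
Step 2: the earliest permitted date is 17 days after 2003-04-23 (when Form R-1 is filed), i.e. 2003-05-10; done 2003-05-08 — 2 days too early.

Step 2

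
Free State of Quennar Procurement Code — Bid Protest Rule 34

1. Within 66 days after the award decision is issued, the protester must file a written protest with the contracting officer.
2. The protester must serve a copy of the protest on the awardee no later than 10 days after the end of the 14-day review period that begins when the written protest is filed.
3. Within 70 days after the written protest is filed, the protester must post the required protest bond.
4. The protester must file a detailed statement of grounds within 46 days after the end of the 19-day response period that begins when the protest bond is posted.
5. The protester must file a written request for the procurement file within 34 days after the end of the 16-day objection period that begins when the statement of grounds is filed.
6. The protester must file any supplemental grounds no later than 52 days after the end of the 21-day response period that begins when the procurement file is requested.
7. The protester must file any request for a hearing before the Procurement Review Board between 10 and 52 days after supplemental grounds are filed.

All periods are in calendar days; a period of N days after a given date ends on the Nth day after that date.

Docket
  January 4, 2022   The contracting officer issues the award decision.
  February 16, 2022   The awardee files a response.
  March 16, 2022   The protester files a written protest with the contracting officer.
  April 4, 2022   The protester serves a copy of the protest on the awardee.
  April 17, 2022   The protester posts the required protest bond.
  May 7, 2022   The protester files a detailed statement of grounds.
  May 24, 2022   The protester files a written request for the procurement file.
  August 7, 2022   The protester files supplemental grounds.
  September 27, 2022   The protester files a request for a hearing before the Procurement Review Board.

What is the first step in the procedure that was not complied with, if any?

Step 1

Step 1: 66 days after January 4, 2022 (when the award decision is issued) is March 11, 2022; March 16, 2022 misses that deadline by 5 days.
No need to go further; step 1 was not satisfied.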